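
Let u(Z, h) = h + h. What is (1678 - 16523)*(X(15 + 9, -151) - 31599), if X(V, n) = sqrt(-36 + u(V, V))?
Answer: 469087155 - 29690*sqrt(3) ≈ 4.6904e+8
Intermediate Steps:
u(Z, h) = 2*h
X(V, n) = sqrt(-36 + 2*V)
(1678 - 16523)*(X(15 + 9, -151) - 31599) = (1678 - 16523)*(sqrt(-36 + 2*(15 + 9)) - 31599) = -14845*(sqrt(-36 + 2*24) - 31599) = -14845*(sqrt(-36 + 48) - 31599) = -14845*(sqrt(12) - 31599) = -14845*(2*sqrt(3) - 31599) = -14845*(-31599 + 2*sqrt(3)) = 469087155 - 29690*sqrt(3)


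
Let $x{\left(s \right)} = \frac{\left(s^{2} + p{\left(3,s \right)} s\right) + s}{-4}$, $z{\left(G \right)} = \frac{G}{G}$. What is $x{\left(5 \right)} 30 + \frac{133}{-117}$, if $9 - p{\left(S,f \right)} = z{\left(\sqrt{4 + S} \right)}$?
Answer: $- \frac{61558}{117} \approx -526.14$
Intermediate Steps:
$z{\left(G \right)} = 1$
$p{\left(S,f \right)} = 8$ ($p{\left(S,f \right)} = 9 - 1 = 8$)
$x{\left(s \right)} = - \frac{9 s}{4} - \frac{s^{2}}{4}$ ($x{\left(s \right)} = \frac{\left(s^{2} + 8 s\right) + s}{-4} = \left(s^{2} + 9 s\right) \left(- \frac{1}{4}\right) = - \frac{9 s}{4} - \frac{s^{2}}{4}$)
$x{\left(5 \right)} 30 + \frac{133}{-117} = \left(- \frac{1}{4}\right) 5 \left(9 + 5\right) 30 + \frac{133}{-117} = \left(- \frac{1}{4}\right) 5 \cdot 14 \cdot 30 + 133 \left(- \frac{1}{117}\right) = \left(- \frac{35}{2}\right) 30 - \frac{133}{117} = -525 - \frac{133}{117} = - \frac{61558}{117}$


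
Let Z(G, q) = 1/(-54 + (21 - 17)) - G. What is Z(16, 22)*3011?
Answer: -2411811/50 ≈ -48236.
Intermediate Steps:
Z(G, q) = -1/50 - G (Z(G, q) = 1/(-54 + 4) - G = 1/(-50) - G = -1/50 - G)
Z(16, 22)*3011 = (-1/50 - 1*16)*3011 = (-1/50 - 16)*3011 = -801/50*3011 = -2411811/50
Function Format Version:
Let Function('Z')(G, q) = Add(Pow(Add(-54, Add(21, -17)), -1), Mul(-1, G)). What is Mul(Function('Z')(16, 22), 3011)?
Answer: Rational(-2411811, 50) ≈ -48236.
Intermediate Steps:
Function('Z')(G, q) = Add(Rational(-1, 50), Mul(-1, G)) (Function('Z')(G, q) = Add(Pow(Add(-54, 4), -1), Mul(-1, G)) = Add(Pow(-50, -1), Mul(-1, G)) = Add(Rational(-1, 50), Mul(-1, G)))
Mul(Function('Z')(16, 22), 3011) = Mul(Add(Rational(-1, 50), Mul(-1, 16)), 3011) = Mul(Add(Rational(-1, 50), -16), 3011) = Mul(Rational(-801, 50), 3011) = Rational(-2411811, 50)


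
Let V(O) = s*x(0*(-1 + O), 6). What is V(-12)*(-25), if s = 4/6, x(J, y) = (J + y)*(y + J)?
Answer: -600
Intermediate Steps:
x(J, y) = (J + y)² (x(J, y) = (J + y)*(J + y) = (J + y)²)
s = ⅔ (s = 4*(⅙) = ⅔ ≈ 0.66667)
V(O) = 24 (V(O) = 2*(0*(-1 + O) + 6)²/3 = 2*(0 + 6)²/3 = (⅔)*6² = (⅔)*36 = 24)
V(-12)*(-25) = 24*(-25) = -600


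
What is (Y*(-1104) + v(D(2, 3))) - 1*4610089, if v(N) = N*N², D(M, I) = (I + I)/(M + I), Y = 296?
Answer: -617108909/125 ≈ -4.9369e+6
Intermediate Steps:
D(M, I) = 2*I/(I + M) (D(M, I) = (2*I)/(I + M) = 2*I/(I + M))
v(N) = N³
(Y*(-1104) + v(D(2, 3))) - 1*4610089 = (296*(-1104) + (2*3/(3 + 2))³) - 1*4610089 = (-326784 + (2*3/5)³) - 4610089 = (-326784 + (2*3*(⅕))³) - 4610089 = (-326784 + (6/5)³) - 4610089 = (-326784 + 216/125) - 4610089 = -40847784/125 - 4610089 = -617108909/125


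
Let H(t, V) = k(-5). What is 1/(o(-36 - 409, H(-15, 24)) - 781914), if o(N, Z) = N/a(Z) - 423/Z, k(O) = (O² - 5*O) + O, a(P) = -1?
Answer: -5/3907392 ≈ -1.2796e-6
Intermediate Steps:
k(O) = O² - 4*O
H(t, V) = 45 (H(t, V) = -5*(-4 - 5) = -5*(-9) = 45)
o(N, Z) = -N - 423/Z (o(N, Z) = N/(-1) - 423/Z = N*(-1) - 423/Z = -N - 423/Z)
1/(o(-36 - 409, H(-15, 24)) - 781914) = 1/((-(-36 - 409) - 423/45) - 781914) = 1/((-1*(-445) - 423*1/45) - 781914) = 1/((445 - 47/5) - 781914) = 1/(2178/5 - 781914) = 1/(-3907392/5) = -5/3907392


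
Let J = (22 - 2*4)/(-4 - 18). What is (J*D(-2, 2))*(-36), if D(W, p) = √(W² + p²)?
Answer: 504*√2/11 ≈ 64.797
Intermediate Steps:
J = -7/11 (J = (22 - 8)/(-22) = 14*(-1/22) = -7/11 ≈ -0.63636)
(J*D(-2, 2))*(-36) = -7*√((-2)² + 2²)/11*(-36) = -7*√(4 + 4)/11*(-36) = -14*√2/11*(-36) = 504*√2/11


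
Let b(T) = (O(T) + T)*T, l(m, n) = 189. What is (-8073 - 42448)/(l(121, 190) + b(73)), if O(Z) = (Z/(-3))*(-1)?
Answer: -151563/21883 ≈ -6.9261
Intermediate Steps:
O(Z) = Z/3 (O(Z) = -Z/3*(-1) = Z/3)
b(T) = 4*T²/3 (b(T) = (T/3 + T)*T = (4*T/3)*T = 4*T²/3)
(-8073 - 42448)/(l(121, 190) + b(73)) = (-8073 - 42448)/(189 + (4/3)*73²) = -50521/(189 + (4/3)*5329) = -50521/(189 + 21316/3) = -50521/21883/3 = -50521*3/21883 = -151563/21883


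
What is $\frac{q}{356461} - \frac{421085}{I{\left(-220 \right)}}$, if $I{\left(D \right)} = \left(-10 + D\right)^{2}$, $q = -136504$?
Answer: $- \frac{31464288357}{3771357380} \approx -8.343$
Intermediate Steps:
$\frac{q}{356461} - \frac{421085}{I{\left(-220 \right)}} = - \frac{136504}{356461} - \frac{421085}{\left(-10 - 220\right)^{2}} = \left(-136504\right) \frac{1}{356461} - \frac{421085}{\left(-230\right)^{2}} = - \frac{136504}{356461} - \frac{421085}{52900} = - \frac{136504}{356461} - \frac{84217}{10580} = - \frac{31464288357}{3771357380}$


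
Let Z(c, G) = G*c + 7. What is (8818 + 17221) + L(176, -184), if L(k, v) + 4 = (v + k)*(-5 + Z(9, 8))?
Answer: 25443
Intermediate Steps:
Z(c, G) = 7 + G*c
L(k, v) = -4 + 74*k + 74*v (L(k, v) = -4 + (v + k)*(-5 + (7 + 8*9)) = -4 + (k + v)*(-5 + (7 + 72)) = -4 + (k + v)*(-5 + 79) = -4 + (k + v)*74 = -4 + (74*k + 74*v) = -4 + 74*k + 74*v)
(8818 + 17221) + L(176, -184) = (8818 + 17221) + (-4 + 74*176 + 74*(-184)) = 26039 + (-4 + 13024 - 13616) = 26039 - 596 = 25443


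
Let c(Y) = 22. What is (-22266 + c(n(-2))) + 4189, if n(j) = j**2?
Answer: -18055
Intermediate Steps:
(-22266 + c(n(-2))) + 4189 = (-22266 + 22) + 4189 = -22244 + 4189 = -18055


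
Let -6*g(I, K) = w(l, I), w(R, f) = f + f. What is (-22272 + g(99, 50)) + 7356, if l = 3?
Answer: -14949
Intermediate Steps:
w(R, f) = 2*f
g(I, K) = -I/3
(-22272 + g(99, 50)) + 7356 = (-22272 - ⅓*99) + 7356 = (-22272 - 33) + 7356 = -22305 + 7356 = -14949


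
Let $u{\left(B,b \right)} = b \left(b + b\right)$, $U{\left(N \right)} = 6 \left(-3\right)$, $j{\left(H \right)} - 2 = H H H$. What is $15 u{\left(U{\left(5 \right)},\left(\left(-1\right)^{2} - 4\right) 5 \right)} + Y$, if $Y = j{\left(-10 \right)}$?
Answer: $5752$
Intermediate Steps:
$j{\left(H \right)} = 2 + H^{3}$ ($j{\left(H \right)} = 2 + H H H = 2 + H^{2} H = 2 + H^{3}$)
$U{\left(N \right)} = -18$
$Y = -998$ ($Y = 2 + \left(-10\right)^{3} = 2 - 1000 = -998$)
$u{\left(B,b \right)} = 2 b^{2}$ ($u{\left(B,b \right)} = b 2 b = 2 b^{2}$)
$15 u{\left(U{\left(5 \right)},\left(\left(-1\right)^{2} - 4\right) 5 \right)} + Y = 15 \cdot 2 \left(\left(\left(-1\right)^{2} - 4\right) 5\right)^{2} - 998 = 15 \cdot 2 \left(\left(1 - 4\right) 5\right)^{2} - 998 = 15 \cdot 2 \left(\left(-3\right) 5\right)^{2} - 998 = 15 \cdot 2 \left(-15\right)^{2} - 998 = 15 \cdot 2 \cdot 225 - 998 = 15 \cdot 450 - 998 = 6750 - 998 = 5752$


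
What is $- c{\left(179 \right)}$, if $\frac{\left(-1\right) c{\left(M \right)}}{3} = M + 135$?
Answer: $942$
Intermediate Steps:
$c{\left(M \right)} = -405 - 3 M$ ($c{\left(M \right)} = - 3 \left(M + 135\right) = - 3 \left(135 + M\right) = -405 - 3 M$)
$- c{\left(179 \right)} = - (-405 - 537) = \left(-1\right) \left(-942\right) = 942$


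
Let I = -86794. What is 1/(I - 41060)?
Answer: -1/127854 ≈ -7.8214e-6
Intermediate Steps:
1/(I - 41060) = 1/(-86794 - 41060) = 1/(-127854) = -1/127854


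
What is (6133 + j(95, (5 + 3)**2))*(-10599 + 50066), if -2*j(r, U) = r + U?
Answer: 477826969/2 ≈ 2.3891e+8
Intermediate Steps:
j(r, U) = -U/2 - r/2 (j(r, U) = -(r + U)/2 = -(U + r)/2 = -U/2 - r/2)
(6133 + j(95, (5 + 3)**2))*(-10599 + 50066) = (6133 + (-(5 + 3)**2/2 - 1/2*95))*(-10599 + 50066) = (6133 + (-1/2*8**2 - 95/2))*39467 = (6133 + (-1/2*64 - 95/2))*39467 = (6133 + (-32 - 95/2))*39467 = (6133 - 159/2)*39467 = (12107/2)*39467 = 477826969/2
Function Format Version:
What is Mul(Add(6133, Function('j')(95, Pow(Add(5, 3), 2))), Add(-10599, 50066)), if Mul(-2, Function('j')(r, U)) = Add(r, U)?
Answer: Rational(477826969, 2) ≈ 2.3891e+8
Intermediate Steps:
Function('j')(r, U) = Add(Mul(Rational(-1, 2), U), Mul(Rational(-1, 2), r)) (Function('j')(r, U) = Mul(Rational(-1, 2), Add(r, U)) = Mul(Rational(-1, 2), Add(U, r)) = Add(Mul(Rational(-1, 2), U), Mul(Rational(-1, 2), r)))
Mul(Add(6133, Function('j')(95, Pow(Add(5, 3), 2))), Add(-10599, 50066)) = Mul(Add(6133, Add(Mul(Rational(-1, 2), Pow(Add(5, 3), 2)), Mul(Rational(-1, 2), 95))), Add(-10599, 50066)) = Mul(Add(6133, Add(Mul(Rational(-1, 2), Pow(8, 2)), Rational(-95, 2))), 39467) = Mul(Add(6133, Add(Mul(Rational(-1, 2), 64), Rational(-95, 2))), 39467) = Mul(Add(6133, Add(-32, Rational(-95, 2))), 39467) = Mul(Add(6133, Rational(-159, 2)), 39467) = Mul(Rational(12107, 2), 39467) = Rational(477826969, 2)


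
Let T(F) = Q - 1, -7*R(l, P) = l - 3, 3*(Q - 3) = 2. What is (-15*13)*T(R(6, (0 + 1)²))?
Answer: -520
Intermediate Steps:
Q = 11/3 (Q = 3 + (⅓)*2 = 3 + ⅔ = 11/3 ≈ 3.6667)
R(l, P) = 3/7 - l/7 (R(l, P) = -(l - 3)/7 = -(-3 + l)/7 = 3/7 - l/7)
T(F) = 8/3 (T(F) = 11/3 - 1 = 8/3)
(-15*13)*T(R(6, (0 + 1)²)) = -15*13*(8/3) = -195*8/3 = -520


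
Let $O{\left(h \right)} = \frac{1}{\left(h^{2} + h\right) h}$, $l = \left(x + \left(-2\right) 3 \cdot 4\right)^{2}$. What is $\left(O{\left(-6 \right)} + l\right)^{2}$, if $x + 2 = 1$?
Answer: $\frac{12656025001}{32400} \approx 3.9062 \cdot 10^{5}$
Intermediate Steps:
$x = -1$ ($x = -2 + 1 = -1$)
$l = 625$ ($l = \left(-1 + \left(-2\right) 3 \cdot 4\right)^{2} = \left(-1 - 24\right)^{2} = \left(-25\right)^{2} = 625$)
$O{\left(h \right)} = \frac{1}{h \left(h + h^{2}\right)}$ ($O{\left(h \right)} = \frac{1}{\left(h + h^{2}\right) h} = \frac{1}{h \left(h + h^{2}\right)}$)
$\left(O{\left(-6 \right)} + l\right)^{2} = \left(\frac{1}{36 \left(1 - 6\right)} + 625\right)^{2} = \left(\frac{1}{36 \left(-5\right)} + 625\right)^{2} = \left(\frac{1}{36} \left(- \frac{1}{5}\right) + 625\right)^{2} = \left(- \frac{1}{180} + 625\right)^{2} = \left(\frac{112499}{180}\right)^{2} = \frac{12656025001}{32400}$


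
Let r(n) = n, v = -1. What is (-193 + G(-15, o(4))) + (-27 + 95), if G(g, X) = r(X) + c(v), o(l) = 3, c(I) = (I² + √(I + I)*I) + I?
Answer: -122 - I*√2 ≈ -122.0 - 1.4142*I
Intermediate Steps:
c(I) = I + I² + √2*I^(3/2) (c(I) = (I² + √(2*I)*I) + I = (I² + (√2*√I)*I) + I = (I² + √2*I^(3/2)) + I = I + I² + √2*I^(3/2))
G(g, X) = X - I*√2 (G(g, X) = X + (-1 + (-1)² + √2*(-1)^(3/2)) = X + (-1 + 1 + √2*(-I)) = X + (-1 + 1 - I*√2) = X - I*√2)
(-193 + G(-15, o(4))) + (-27 + 95) = (-193 + (3 - I*√2)) + (-27 + 95) = (-190 - I*√2) + 68 = -122 - I*√2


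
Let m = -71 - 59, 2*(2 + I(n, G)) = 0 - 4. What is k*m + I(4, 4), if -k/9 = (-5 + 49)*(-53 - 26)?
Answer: -4066924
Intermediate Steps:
k = 31284 (k = -9*(-5 + 49)*(-53 - 26) = -396*(-79) = -9*(-3476) = 31284)
I(n, G) = -4 (I(n, G) = -2 + (0 - 4)/2 = -2 + (1/2)*(-4) = -2 - 2 = -4)
m = -130
k*m + I(4, 4) = 31284*(-130) - 4 = -4066920 - 4 = -4066924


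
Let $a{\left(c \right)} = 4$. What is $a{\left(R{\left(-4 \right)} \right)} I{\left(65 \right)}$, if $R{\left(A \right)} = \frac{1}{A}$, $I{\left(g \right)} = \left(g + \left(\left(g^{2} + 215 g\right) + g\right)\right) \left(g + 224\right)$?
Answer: $21189480$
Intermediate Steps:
$I{\left(g \right)} = \left(224 + g\right) \left(g^{2} + 217 g\right)$ ($I{\left(g \right)} = \left(g + \left(g^{2} + 216 g\right)\right) \left(224 + g\right) = \left(g^{2} + 217 g\right) \left(224 + g\right) = \left(224 + g\right) \left(g^{2} + 217 g\right)$)
$a{\left(R{\left(-4 \right)} \right)} I{\left(65 \right)} = 4 \cdot 65 \left(48608 + 65^{2} + 441 \cdot 65\right) = 4 \cdot 65 \left(48608 + 4225 + 28665\right) = 4 \cdot 65 \cdot 81498 = 4 \cdot 5297370 = 21189480$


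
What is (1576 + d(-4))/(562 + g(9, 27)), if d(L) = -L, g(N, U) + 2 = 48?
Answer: 395/152 ≈ 2.5987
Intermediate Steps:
g(N, U) = 46 (g(N, U) = -2 + 48 = 46)
(1576 + d(-4))/(562 + g(9, 27)) = (1576 - 1*(-4))/(562 + 46) = (1576 + 4)/608 = 1580*(1/608) = 395/152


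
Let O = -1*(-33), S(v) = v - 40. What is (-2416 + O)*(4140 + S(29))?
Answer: -9839407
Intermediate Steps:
S(v) = -40 + v
O = 33
(-2416 + O)*(4140 + S(29)) = (-2416 + 33)*(4140 + (-40 + 29)) = -2383*(4140 - 11) = -2383*4129 = -9839407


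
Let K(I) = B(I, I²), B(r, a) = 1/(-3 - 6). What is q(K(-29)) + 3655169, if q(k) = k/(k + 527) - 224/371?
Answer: 918638852297/251326 ≈ 3.6552e+6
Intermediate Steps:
B(r, a) = -⅑ (B(r, a) = 1/(-9) = -⅑)
K(I) = -⅑
q(k) = -32/53 + k/(527 + k) (q(k) = k/(527 + k) - 224*1/371 = k/(527 + k) - 32/53 = -32/53 + k/(527 + k))
q(K(-29)) + 3655169 = (-16864 + 21*(-⅑))/(53*(527 - ⅑)) + 3655169 = (-16864 - 7/3)/(53*(4742/9)) + 3655169 = (1/53)*(9/4742)*(-50599/3) + 3655169 = -151797/251326 + 3655169 = 918638852297/251326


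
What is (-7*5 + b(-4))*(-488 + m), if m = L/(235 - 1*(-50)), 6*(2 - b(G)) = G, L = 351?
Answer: 4485571/285 ≈ 15739.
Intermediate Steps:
b(G) = 2 - G/6
m = 117/95 (m = 351/(235 - 1*(-50)) = 351/(235 + 50) = 351/285 = 351*(1/285) = 117/95 ≈ 1.2316)
(-7*5 + b(-4))*(-488 + m) = (-7*5 + (2 - ⅙*(-4)))*(-488 + 117/95) = (-35 + (2 + ⅔))*(-46243/95) = (-35 + 8/3)*(-46243/95) = -97/3*(-46243/95) = 4485571/285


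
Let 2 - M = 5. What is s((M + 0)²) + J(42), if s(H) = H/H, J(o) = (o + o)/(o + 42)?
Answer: 2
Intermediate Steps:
J(o) = 2*o/(42 + o) (J(o) = (2*o)/(42 + o) = 2*o/(42 + o))
M = -3 (M = 2 - 1*5 = 2 - 5 = -3)
s(H) = 1
s((M + 0)²) + J(42) = 1 + 2*42/(42 + 42) = 1 + 2*42/84 = 1 + 2*42*(1/84) = 1 + 1 = 2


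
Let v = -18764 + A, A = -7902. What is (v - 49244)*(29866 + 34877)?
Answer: -4914641130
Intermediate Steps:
v = -26666 (v = -18764 - 7902 = -26666)
(v - 49244)*(29866 + 34877) = (-26666 - 49244)*(29866 + 34877) = -75910*64743 = -4914641130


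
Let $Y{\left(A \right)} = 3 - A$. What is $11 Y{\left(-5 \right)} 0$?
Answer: $0$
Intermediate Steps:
$11 Y{\left(-5 \right)} 0 = 11 \left(3 - -5\right) 0 = 11 \left(3 + 5\right) 0 = 11 \cdot 8 \cdot 0 = 88 \cdot 0 = 0$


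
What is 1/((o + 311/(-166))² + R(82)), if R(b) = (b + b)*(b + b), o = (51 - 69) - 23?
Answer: 27556/791797865 ≈ 3.4802e-5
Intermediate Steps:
o = -41 (o = -18 - 23 = -41)
R(b) = 4*b² (R(b) = (2*b)*(2*b) = 4*b²)
1/((o + 311/(-166))² + R(82)) = 1/((-41 + 311/(-166))² + 4*82²) = 1/((-41 + 311*(-1/166))² + 4*6724) = 1/((-41 - 311/166)² + 26896) = 1/((-7117/166)² + 26896) = 1/(50651689/27556 + 26896) = 1/(791797865/27556) = 27556/791797865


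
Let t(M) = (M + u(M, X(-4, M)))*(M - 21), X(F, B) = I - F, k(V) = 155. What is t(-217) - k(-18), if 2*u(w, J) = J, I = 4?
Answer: 50539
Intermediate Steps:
X(F, B) = 4 - F
u(w, J) = J/2
t(M) = (-21 + M)*(4 + M) (t(M) = (M + (4 - 1*(-4))/2)*(M - 21) = (M + (4 + 4)/2)*(-21 + M) = (M + (½)*8)*(-21 + M) = (M + 4)*(-21 + M) = (4 + M)*(-21 + M) = (-21 + M)*(4 + M))
t(-217) - k(-18) = (-84 + (-217)² - 17*(-217)) - 1*155 = (-84 + 47089 + 3689) - 155 = 50694 - 155 = 50539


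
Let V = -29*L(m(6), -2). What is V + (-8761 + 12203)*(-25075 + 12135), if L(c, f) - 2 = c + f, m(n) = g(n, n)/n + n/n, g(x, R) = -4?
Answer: -133618469/3 ≈ -4.4540e+7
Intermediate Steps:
m(n) = 1 - 4/n (m(n) = -4/n + n/n = -4/n + 1 = 1 - 4/n)
L(c, f) = 2 + c + f (L(c, f) = 2 + (c + f) = 2 + c + f)
V = -29/3 (V = -29*(2 + (-4 + 6)/6 - 2) = -29*(2 + (1/6)*2 - 2) = -29*(2 + 1/3 - 2) = -29*1/3 = -29/3 ≈ -9.6667)
V + (-8761 + 12203)*(-25075 + 12135) = -29/3 + (-8761 + 12203)*(-25075 + 12135) = -29/3 + 3442*(-12940) = -29/3 - 44539480 = -133618469/3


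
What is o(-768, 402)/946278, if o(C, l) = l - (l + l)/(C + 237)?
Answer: 35711/83745603 ≈ 0.00042642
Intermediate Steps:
o(C, l) = l - 2*l/(237 + C)
o(-768, 402)/946278 = (402*(235 - 768)/(237 - 768))/946278 = (402*(-533)/(-531))*(1/946278) = (402*(-1/531)*(-533))*(1/946278) = (71422/177)*(1/946278) = 35711/83745603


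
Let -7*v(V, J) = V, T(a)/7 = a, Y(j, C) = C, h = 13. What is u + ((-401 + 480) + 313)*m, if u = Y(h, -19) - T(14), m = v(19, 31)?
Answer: -1181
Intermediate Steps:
T(a) = 7*a
v(V, J) = -V/7
m = -19/7 (m = -⅐*19 = -19/7 ≈ -2.7143)
u = -117 (u = -19 - 7*14 = -19 - 1*98 = -19 - 98 = -117)
u + ((-401 + 480) + 313)*m = -117 + ((-401 + 480) + 313)*(-19/7) = -117 + (79 + 313)*(-19/7) = -117 + 392*(-19/7) = -117 - 1064 = -1181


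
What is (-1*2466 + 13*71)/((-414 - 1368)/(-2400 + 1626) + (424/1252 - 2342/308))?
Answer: 3198154498/10286559 ≈ 310.91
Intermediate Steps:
(-1*2466 + 13*71)/((-414 - 1368)/(-2400 + 1626) + (424/1252 - 2342/308)) = (-2466 + 923)/(-1782/(-774) + (424*(1/1252) - 2342*1/308)) = -1543/(-1782*(-1/774) + (106/313 - 1171/154)) = -1543/(99/43 - 350199/48202) = -1543/(-10286559/2072686) = -1543*(-2072686/10286559) = 3198154498/10286559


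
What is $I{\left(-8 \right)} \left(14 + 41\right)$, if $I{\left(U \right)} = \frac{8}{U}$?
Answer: $-55$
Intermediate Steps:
$I{\left(-8 \right)} \left(14 + 41\right) = \frac{8}{-8} \left(14 + 41\right) = 8 \left(- \frac{1}{8}\right) 55 = \left(-1\right) 55 = -55$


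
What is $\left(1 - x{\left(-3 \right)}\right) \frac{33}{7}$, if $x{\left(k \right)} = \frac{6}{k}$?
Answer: $\frac{99}{7} \approx 14.143$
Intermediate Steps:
$\left(1 - x{\left(-3 \right)}\right) \frac{33}{7} = \left(1 - \frac{6}{-3}\right) \frac{33}{7} = \left(1 - 6 \left(- \frac{1}{3}\right)\right) 33 \cdot \frac{1}{7} = \left(1 - -2\right) \frac{33}{7} = \left(1 + 2\right) \frac{33}{7} = 3 \cdot \frac{33}{7} = \frac{99}{7}$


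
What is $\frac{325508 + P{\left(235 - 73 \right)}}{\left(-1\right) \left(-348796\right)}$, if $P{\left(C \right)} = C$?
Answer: $\frac{162835}{174398} \approx 0.9337$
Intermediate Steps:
$\frac{325508 + P{\left(235 - 73 \right)}}{\left(-1\right) \left(-348796\right)} = \frac{325508 + \left(235 - 73\right)}{\left(-1\right) \left(-348796\right)} = \frac{325508 + 162}{348796} = 325670 \cdot \frac{1}{348796} = \frac{162835}{174398}$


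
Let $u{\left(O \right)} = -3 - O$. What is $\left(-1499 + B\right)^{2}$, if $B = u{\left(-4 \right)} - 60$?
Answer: $2427364$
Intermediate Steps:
$B = -59$ ($B = \left(-3 - -4\right) - 60 = \left(-3 + 4\right) - 60 = 1 - 60 = -59$)
$\left(-1499 + B\right)^{2} = \left(-1499 - 59\right)^{2} = \left(-1558\right)^{2} = 2427364$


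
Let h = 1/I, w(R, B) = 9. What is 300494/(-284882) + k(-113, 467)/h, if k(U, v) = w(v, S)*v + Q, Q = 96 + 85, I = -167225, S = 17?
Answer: -104425548400647/142441 ≈ -7.3311e+8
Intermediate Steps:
Q = 181
h = -1/167225 (h = 1/(-167225) = -1/167225 ≈ -5.9800e-6)
k(U, v) = 181 + 9*v (k(U, v) = 9*v + 181 = 181 + 9*v)
300494/(-284882) + k(-113, 467)/h = 300494/(-284882) + (181 + 9*467)/(-1/167225) = 300494*(-1/284882) + (181 + 4203)*(-167225) = -150247/142441 + 4384*(-167225) = -150247/142441 - 733114400 = -104425548400647/142441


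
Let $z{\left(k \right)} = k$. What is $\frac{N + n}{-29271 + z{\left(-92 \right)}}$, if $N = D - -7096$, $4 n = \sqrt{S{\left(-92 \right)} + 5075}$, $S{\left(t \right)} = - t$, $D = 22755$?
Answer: $- \frac{29851}{29363} - \frac{\sqrt{5167}}{117452} \approx -1.0172$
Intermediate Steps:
$n = \frac{\sqrt{5167}}{4}$ ($n = \frac{\sqrt{\left(-1\right) \left(-92\right) + 5075}}{4} = \frac{\sqrt{92 + 5075}}{4} = \frac{\sqrt{5167}}{4} \approx 17.97$)
$N = 29851$ ($N = 22755 - -7096 = 22755 + 7096 = 29851$)
$\frac{N + n}{-29271 + z{\left(-92 \right)}} = \frac{29851 + \frac{\sqrt{5167}}{4}}{-29271 - 92} = \frac{29851 + \frac{\sqrt{5167}}{4}}{-29363} = \left(29851 + \frac{\sqrt{5167}}{4}\right) \left(- \frac{1}{29363}\right) = - \frac{29851}{29363} - \frac{\sqrt{5167}}{117452}$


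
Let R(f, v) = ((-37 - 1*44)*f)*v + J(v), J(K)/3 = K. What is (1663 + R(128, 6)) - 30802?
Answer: -91329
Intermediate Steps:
J(K) = 3*K
R(f, v) = 3*v - 81*f*v (R(f, v) = ((-37 - 1*44)*f)*v + 3*v = ((-37 - 44)*f)*v + 3*v = (-81*f)*v + 3*v = -81*f*v + 3*v = 3*v - 81*f*v)
(1663 + R(128, 6)) - 30802 = (1663 + 3*6*(1 - 27*128)) - 30802 = (1663 + 3*6*(1 - 3456)) - 30802 = (1663 + 3*6*(-3455)) - 30802 = (1663 - 62190) - 30802 = -60527 - 30802 = -91329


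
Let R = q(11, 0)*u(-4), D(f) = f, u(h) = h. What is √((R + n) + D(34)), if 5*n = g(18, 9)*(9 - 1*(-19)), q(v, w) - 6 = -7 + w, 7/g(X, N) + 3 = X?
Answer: √9138/15 ≈ 6.3729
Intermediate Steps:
g(X, N) = 7/(-3 + X)
q(v, w) = -1 + w (q(v, w) = 6 + (-7 + w) = -1 + w)
n = 196/75 (n = ((7/(-3 + 18))*(9 - 1*(-19)))/5 = ((7/15)*(9 + 19))/5 = ((7*(1/15))*28)/5 = ((7/15)*28)/5 = (⅕)*(196/15) = 196/75 ≈ 2.6133)
R = 4 (R = (-1 + 0)*(-4) = -1*(-4) = 4)
√((R + n) + D(34)) = √((4 + 196/75) + 34) = √(496/75 + 34) = √(3046/75) = √9138/15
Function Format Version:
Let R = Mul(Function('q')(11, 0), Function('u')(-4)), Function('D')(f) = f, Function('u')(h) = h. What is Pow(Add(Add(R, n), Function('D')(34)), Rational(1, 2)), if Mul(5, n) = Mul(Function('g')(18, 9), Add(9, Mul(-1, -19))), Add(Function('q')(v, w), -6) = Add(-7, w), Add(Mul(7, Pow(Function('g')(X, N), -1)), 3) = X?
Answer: Mul(Rational(1, 15), Pow(9138, Rational(1, 2))) ≈ 6.3729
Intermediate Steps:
Function('g')(X, N) = Mul(7, Pow(Add(-3, X), -1))
Function('q')(v, w) = Add(-1, w) (Function('q')(v, w) = Add(6, Add(-7, w)) = Add(-1, w))
n = Rational(196, 75) (n = Mul(Rational(1, 5), Mul(Mul(7, Pow(Add(-3, 18), -1)), Add(9, Mul(-1, -19)))) = Mul(Rational(1, 5), Mul(Mul(7, Pow(15, -1)), Add(9, 19))) = Mul(Rational(1, 5), Mul(Mul(7, Rational(1, 15)), 28)) = Mul(Rational(1, 5), Mul(Rational(7, 15), 28)) = Mul(Rational(1, 5), Rational(196, 15)) = Rational(196, 75) ≈ 2.6133)
R = 4 (R = Mul(Add(-1, 0), -4) = Mul(-1, -4) = 4)
Pow(Add(Add(R, n), Function('D')(34)), Rational(1, 2)) = Pow(Add(Add(4, Rational(196, 75)), 34), Rational(1, 2)) = Pow(Add(Rational(496, 75), 34), Rational(1, 2)) = Pow(Rational(3046, 75), Rational(1, 2)) = Mul(Rational(1, 15), Pow(9138, Rational(1, 2)))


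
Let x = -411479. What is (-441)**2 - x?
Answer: 605960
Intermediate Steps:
(-441)**2 - x = (-441)**2 - 1*(-411479) = 194481 + 411479 = 605960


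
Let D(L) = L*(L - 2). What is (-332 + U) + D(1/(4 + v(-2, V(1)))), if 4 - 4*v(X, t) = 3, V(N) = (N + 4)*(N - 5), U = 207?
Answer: -36245/289 ≈ -125.42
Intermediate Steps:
V(N) = (-5 + N)*(4 + N) (V(N) = (4 + N)*(-5 + N) = (-5 + N)*(4 + N))
v(X, t) = ¼ (v(X, t) = 1 - ¼*3 = 1 - ¾ = ¼)
D(L) = L*(-2 + L)
(-332 + U) + D(1/(4 + v(-2, V(1)))) = (-332 + 207) + (-2 + 1/(4 + ¼))/(4 + ¼) = -125 + (-2 + 1/(17/4))/(17/4) = -125 + 4*(-2 + 4/17)/17 = -125 + (4/17)*(-30/17) = -125 - 120/289 = -36245/289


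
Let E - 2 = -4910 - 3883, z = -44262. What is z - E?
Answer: -35471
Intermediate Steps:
E = -8791 (E = 2 + (-4910 - 3883) = 2 - 8793 = -8791)
z - E = -44262 - 1*(-8791) = -44262 + 8791 = -35471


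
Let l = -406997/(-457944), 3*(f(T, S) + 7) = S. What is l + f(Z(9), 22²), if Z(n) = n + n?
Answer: 71083021/457944 ≈ 155.22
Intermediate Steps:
Z(n) = 2*n
f(T, S) = -7 + S/3
l = 406997/457944 (l = -406997*(-1/457944) = 406997/457944 ≈ 0.88875)
l + f(Z(9), 22²) = 406997/457944 + (-7 + (⅓)*22²) = 406997/457944 + (-7 + (⅓)*484) = 406997/457944 + (-7 + 484/3) = 406997/457944 + 463/3 = 71083021/457944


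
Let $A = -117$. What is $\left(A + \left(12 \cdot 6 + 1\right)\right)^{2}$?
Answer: $1936$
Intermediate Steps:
$\left(A + \left(12 \cdot 6 + 1\right)\right)^{2} = \left(-117 + \left(12 \cdot 6 + 1\right)\right)^{2} = \left(-117 + \left(72 + 1\right)\right)^{2} = \left(-117 + 73\right)^{2} = \left(-44\right)^{2} = 1936$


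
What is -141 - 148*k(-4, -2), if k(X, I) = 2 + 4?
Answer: -1029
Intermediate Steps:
k(X, I) = 6
-141 - 148*k(-4, -2) = -141 - 148*6 = -141 - 888 = -1029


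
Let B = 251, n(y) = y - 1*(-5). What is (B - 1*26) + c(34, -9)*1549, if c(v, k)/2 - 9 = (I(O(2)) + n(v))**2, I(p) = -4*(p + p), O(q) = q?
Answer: 1666949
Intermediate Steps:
n(y) = 5 + y (n(y) = y + 5 = 5 + y)
I(p) = -8*p
c(v, k) = 18 + 2*(-11 + v)**2 (c(v, k) = 18 + 2*(-8*2 + (5 + v))**2 = 18 + 2*(-16 + (5 + v))**2 = 18 + 2*(-11 + v)**2)
(B - 1*26) + c(34, -9)*1549 = (251 - 1*26) + (18 + 2*(-11 + 34)**2)*1549 = (251 - 26) + (18 + 2*23**2)*1549 = 225 + (18 + 2*529)*1549 = 225 + (18 + 1058)*1549 = 225 + 1076*1549 = 225 + 1666724 = 1666949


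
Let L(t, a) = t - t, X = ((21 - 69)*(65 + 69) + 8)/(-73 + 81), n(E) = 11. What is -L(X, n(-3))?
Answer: 0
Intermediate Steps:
X = -803 (X = (-48*134 + 8)/8 = (-6432 + 8)*(1/8) = -6424*1/8 = -803)
L(t, a) = 0
-L(X, n(-3)) = -1*0 = 0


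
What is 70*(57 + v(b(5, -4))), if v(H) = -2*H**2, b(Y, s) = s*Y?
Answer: -52010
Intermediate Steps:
b(Y, s) = Y*s
70*(57 + v(b(5, -4))) = 70*(57 - 2*(5*(-4))**2) = 70*(57 - 2*(-20)**2) = 70*(57 - 2*400) = 70*(57 - 800) = 70*(-743) = -52010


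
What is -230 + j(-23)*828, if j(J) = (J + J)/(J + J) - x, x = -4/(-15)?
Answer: 1886/5 ≈ 377.20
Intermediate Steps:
x = 4/15 (x = -4*(-1/15) = 4/15 ≈ 0.26667)
j(J) = 11/15 (j(J) = (J + J)/(J + J) - 1*4/15 = (2*J)/((2*J)) - 4/15 = (2*J)*(1/(2*J)) - 4/15 = 1 - 4/15 = 11/15)
-230 + j(-23)*828 = -230 + (11/15)*828 = -230 + 3036/5 = 1886/5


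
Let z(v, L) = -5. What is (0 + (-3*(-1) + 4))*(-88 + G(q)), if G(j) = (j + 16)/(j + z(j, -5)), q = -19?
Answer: -4921/8 ≈ -615.13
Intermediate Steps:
G(j) = (16 + j)/(-5 + j) (G(j) = (j + 16)/(j - 5) = (16 + j)/(-5 + j))
(0 + (-3*(-1) + 4))*(-88 + G(q)) = (0 + (-3*(-1) + 4))*(-88 + (16 - 19)/(-5 - 19)) = (0 + (3 + 4))*(-88 - 3/(-24)) = (0 + 7)*(-88 - 1/24*(-3)) = 7*(-88 + ⅛) = 7*(-703/8) = -4921/8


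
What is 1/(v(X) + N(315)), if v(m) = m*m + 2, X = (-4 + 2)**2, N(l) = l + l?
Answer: 1/648 ≈ 0.0015432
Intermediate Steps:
N(l) = 2*l
X = 4 (X = (-2)**2 = 4)
v(m) = 2 + m**2 (v(m) = m**2 + 2 = 2 + m**2)
1/(v(X) + N(315)) = 1/((2 + 4**2) + 2*315) = 1/((2 + 16) + 630) = 1/(18 + 630) = 1/648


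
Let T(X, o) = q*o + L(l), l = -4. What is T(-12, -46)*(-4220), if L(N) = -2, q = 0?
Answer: 8440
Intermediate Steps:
T(X, o) = -2 (T(X, o) = 0*o - 2 = 0 - 2 = -2)
T(-12, -46)*(-4220) = -2*(-4220) = 8440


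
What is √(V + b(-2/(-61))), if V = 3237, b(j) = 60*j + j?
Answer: √3239 ≈ 56.912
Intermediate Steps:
b(j) = 61*j
√(V + b(-2/(-61))) = √(3237 + 61*(-2/(-61))) = √(3237 + 61*(-2*(-1/61))) = √(3237 + 61*(2/61)) = √(3237 + 2) = √3239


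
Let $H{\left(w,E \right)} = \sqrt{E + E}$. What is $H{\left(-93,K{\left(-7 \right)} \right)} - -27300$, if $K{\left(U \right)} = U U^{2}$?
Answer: $27300 + 7 i \sqrt{14} \approx 27300.0 + 26.192 i$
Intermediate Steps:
$K{\left(U \right)} = U^{3}$
$H{\left(w,E \right)} = \sqrt{2} \sqrt{E}$ ($H{\left(w,E \right)} = \sqrt{2 E} = \sqrt{2} \sqrt{E}$)
$H{\left(-93,K{\left(-7 \right)} \right)} - -27300 = \sqrt{2} \sqrt{\left(-7\right)^{3}} - -27300 = \sqrt{2} \sqrt{-343} + 27300 = \sqrt{2} \cdot 7 i \sqrt{7} + 27300 = 7 i \sqrt{14} + 27300 = 27300 + 7 i \sqrt{14}$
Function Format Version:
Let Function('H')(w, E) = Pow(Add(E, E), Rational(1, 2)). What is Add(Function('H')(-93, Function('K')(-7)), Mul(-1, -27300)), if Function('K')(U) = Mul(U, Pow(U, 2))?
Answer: Add(27300, Mul(7, I, Pow(14, Rational(1, 2)))) ≈ Add(27300., Mul(26.192, I))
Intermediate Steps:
Function('K')(U) = Pow(U, 3)
Function('H')(w, E) = Mul(Pow(2, Rational(1, 2)), Pow(E, Rational(1, 2))) (Function('H')(w, E) = Pow(Mul(2, E), Rational(1, 2)) = Mul(Pow(2, Rational(1, 2)), Pow(E, Rational(1, 2))))
Add(Function('H')(-93, Function('K')(-7)), Mul(-1, -27300)) = Add(Mul(Pow(2, Rational(1, 2)), Pow(Pow(-7, 3), Rational(1, 2))), Mul(-1, -27300)) = Add(Mul(Pow(2, Rational(1, 2)), Pow(-343, Rational(1, 2))), 27300) = Add(Mul(Pow(2, Rational(1, 2)), Mul(7, I, Pow(7, Rational(1, 2)))), 27300) = Add(Mul(7, I, Pow(14, Rational(1, 2))), 27300) = Add(27300, Mul(7, I, Pow(14, Rational(1, 2))))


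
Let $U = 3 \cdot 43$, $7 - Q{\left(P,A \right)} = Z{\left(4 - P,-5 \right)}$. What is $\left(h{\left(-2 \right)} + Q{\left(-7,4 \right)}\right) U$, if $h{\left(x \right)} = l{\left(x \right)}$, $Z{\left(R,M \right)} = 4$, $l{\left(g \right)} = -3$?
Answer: $0$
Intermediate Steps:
$Q{\left(P,A \right)} = 3$ ($Q{\left(P,A \right)} = 7 - 4 = 3$)
$h{\left(x \right)} = -3$
$U = 129$
$\left(h{\left(-2 \right)} + Q{\left(-7,4 \right)}\right) U = \left(-3 + 3\right) 129 = 0 \cdot 129 = 0$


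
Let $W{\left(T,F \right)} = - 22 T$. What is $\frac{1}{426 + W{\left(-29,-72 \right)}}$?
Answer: $\frac{1}{1064} \approx 0.00093985$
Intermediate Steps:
$\frac{1}{426 + W{\left(-29,-72 \right)}} = \frac{1}{426 - -638} = \frac{1}{426 + 638} = \frac{1}{1064}$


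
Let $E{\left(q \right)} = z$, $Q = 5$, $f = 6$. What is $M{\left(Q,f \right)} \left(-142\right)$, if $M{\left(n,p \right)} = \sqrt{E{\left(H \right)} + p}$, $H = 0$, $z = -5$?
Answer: $-142$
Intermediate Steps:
$E{\left(q \right)} = -5$
$M{\left(n,p \right)} = \sqrt{-5 + p}$
$M{\left(Q,f \right)} \left(-142\right) = \sqrt{-5 + 6} \left(-142\right) = \sqrt{1} \left(-142\right) = 1 \left(-142\right) = -142$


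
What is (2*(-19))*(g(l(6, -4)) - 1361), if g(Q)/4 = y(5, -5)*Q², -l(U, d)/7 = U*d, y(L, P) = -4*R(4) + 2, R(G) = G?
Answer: 60112390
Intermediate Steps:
y(L, P) = -14 (y(L, P) = -4*4 + 2 = -16 + 2 = -14)
l(U, d) = -7*U*d
g(Q) = -56*Q² (g(Q) = 4*(-14*Q²) = -56*Q²)
(2*(-19))*(g(l(6, -4)) - 1361) = (2*(-19))*(-56*(-7*6*(-4))² - 1361) = -38*(-56*168² - 1361) = -38*(-56*28224 - 1361) = -38*(-1580544 - 1361) = -38*(-1581905) = 60112390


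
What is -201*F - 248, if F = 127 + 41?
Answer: -34016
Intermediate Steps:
F = 168
-201*F - 248 = -201*168 - 248 = -33768 - 248 = -34016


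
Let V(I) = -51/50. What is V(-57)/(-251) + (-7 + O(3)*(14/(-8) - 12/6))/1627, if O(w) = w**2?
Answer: -856871/40837700 ≈ -0.020982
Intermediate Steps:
V(I) = -51/50 (V(I) = -51*1/50 = -51/50)
V(-57)/(-251) + (-7 + O(3)*(14/(-8) - 12/6))/1627 = -51/50/(-251) + (-7 + 3**2*(14/(-8) - 12/6))/1627 = -51/50*(-1/251) + (-7 + 9*(14*(-1/8) - 12*1/6))*(1/1627) = 51/12550 + (-7 + 9*(-7/4 - 2))*(1/1627) = 51/12550 + (-7 + 9*(-15/4))*(1/1627) = 51/12550 + (-7 - 135/4)*(1/1627) = 51/12550 - 163/4*1/1627 = 51/12550 - 163/6508 = -856871/40837700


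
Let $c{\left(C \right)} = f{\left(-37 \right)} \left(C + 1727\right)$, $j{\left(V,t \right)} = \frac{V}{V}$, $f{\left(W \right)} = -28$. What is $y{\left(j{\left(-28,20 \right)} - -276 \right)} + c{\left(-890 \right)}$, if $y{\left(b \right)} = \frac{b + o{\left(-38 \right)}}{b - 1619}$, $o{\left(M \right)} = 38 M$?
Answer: $- \frac{31449945}{1342} \approx -23435.0$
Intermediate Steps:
$j{\left(V,t \right)} = 1$
$c{\left(C \right)} = -48356 - 28 C$ ($c{\left(C \right)} = - 28 \left(C + 1727\right) = - 28 \left(1727 + C\right) = -48356 - 28 C$)
$y{\left(b \right)} = \frac{-1444 + b}{-1619 + b}$ ($y{\left(b \right)} = \frac{b + 38 \left(-38\right)}{b - 1619} = \frac{b - 1444}{-1619 + b} = \frac{-1444 + b}{-1619 + b}$)
$y{\left(j{\left(-28,20 \right)} - -276 \right)} + c{\left(-890 \right)} = \frac{-1444 + \left(1 - -276\right)}{-1619 + \left(1 - -276\right)} - 23436 = \frac{-1444 + \left(1 + 276\right)}{-1619 + \left(1 + 276\right)} + \left(-48356 + 24920\right) = \frac{-1444 + 277}{-1619 + 277} - 23436 = \frac{1}{-1342} \left(-1167\right) - 23436 = \left(- \frac{1}{1342}\right) \left(-1167\right) - 23436 = \frac{1167}{1342} - 23436 = - \frac{31449945}{1342}$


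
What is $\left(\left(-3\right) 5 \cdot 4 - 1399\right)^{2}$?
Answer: $2128681$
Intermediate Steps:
$\left(\left(-3\right) 5 \cdot 4 - 1399\right)^{2} = \left(\left(-15\right) 4 - 1399\right)^{2} = \left(-60 - 1399\right)^{2} = \left(-1459\right)^{2} = 2128681$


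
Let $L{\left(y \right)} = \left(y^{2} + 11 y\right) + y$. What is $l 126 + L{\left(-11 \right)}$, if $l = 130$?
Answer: $16369$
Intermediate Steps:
$L{\left(y \right)} = y^{2} + 12 y$
$l 126 + L{\left(-11 \right)} = 130 \cdot 126 - 11 \left(12 - 11\right) = 16380 - 11 = 16369$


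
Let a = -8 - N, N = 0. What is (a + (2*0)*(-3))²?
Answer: 64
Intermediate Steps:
a = -8 (a = -8 - 1*0 = -8 + 0 = -8)
(a + (2*0)*(-3))² = (-8 + (2*0)*(-3))² = (-8 + 0*(-3))² = (-8 + 0)² = (-8)² = 64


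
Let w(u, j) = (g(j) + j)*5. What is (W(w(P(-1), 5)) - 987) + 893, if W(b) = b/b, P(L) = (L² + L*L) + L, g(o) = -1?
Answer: -93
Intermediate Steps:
P(L) = L + 2*L² (P(L) = (L² + L²) + L = 2*L² + L = L + 2*L²)
w(u, j) = -5 + 5*j (w(u, j) = (-1 + j)*5 = -5 + 5*j)
W(b) = 1
(W(w(P(-1), 5)) - 987) + 893 = (1 - 987) + 893 = -986 + 893 = -93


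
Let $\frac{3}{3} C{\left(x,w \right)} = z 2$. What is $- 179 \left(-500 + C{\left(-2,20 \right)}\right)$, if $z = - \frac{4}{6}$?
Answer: $\frac{269216}{3} \approx 89739.0$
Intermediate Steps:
$z = - \frac{2}{3}$ ($z = \left(-4\right) \frac{1}{6} = - \frac{2}{3} \approx -0.66667$)
$C{\left(x,w \right)} = - \frac{4}{3}$ ($C{\left(x,w \right)} = \left(- \frac{2}{3}\right) 2 = - \frac{4}{3}$)
$- 179 \left(-500 + C{\left(-2,20 \right)}\right) = - 179 \left(-500 - \frac{4}{3}\right) = \left(-179\right) \left(- \frac{1504}{3}\right) = \frac{269216}{3}$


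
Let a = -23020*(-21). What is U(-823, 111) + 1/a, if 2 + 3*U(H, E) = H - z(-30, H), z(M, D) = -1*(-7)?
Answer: -44689493/161140 ≈ -277.33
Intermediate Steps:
a = 483420
z(M, D) = 7
U(H, E) = -3 + H/3 (U(H, E) = -⅔ + (H - 1*7)/3 = -⅔ + (H - 7)/3 = -⅔ + (-7 + H)/3 = -⅔ + (-7/3 + H/3) = -3 + H/3)
U(-823, 111) + 1/a = (-3 + (⅓)*(-823)) + 1/483420 = (-3 - 823/3) + 1/483420 = -832/3 + 1/483420 = -44689493/161140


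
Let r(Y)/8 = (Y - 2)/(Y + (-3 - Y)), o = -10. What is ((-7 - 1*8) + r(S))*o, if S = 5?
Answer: 230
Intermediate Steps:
r(Y) = 16/3 - 8*Y/3 (r(Y) = 8*((Y - 2)/(Y + (-3 - Y))) = 8*((-2 + Y)/(-3)) = 8*((-2 + Y)*(-⅓)) = 8*(⅔ - Y/3) = 16/3 - 8*Y/3)
((-7 - 1*8) + r(S))*o = ((-7 - 1*8) + (16/3 - 8/3*5))*(-10) = ((-7 - 8) + (16/3 - 40/3))*(-10) = (-15 - 8)*(-10) = -23*(-10) = 230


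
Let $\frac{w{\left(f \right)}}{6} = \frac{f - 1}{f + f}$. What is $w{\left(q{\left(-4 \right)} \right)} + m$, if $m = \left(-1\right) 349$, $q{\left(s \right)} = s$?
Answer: $- \frac{1381}{4} \approx -345.25$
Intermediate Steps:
$m = -349$
$w{\left(f \right)} = \frac{3 \left(-1 + f\right)}{f}$ ($w{\left(f \right)} = 6 \frac{f - 1}{f + f} = 6 \frac{-1 + f}{2 f} = \frac{3 \left(-1 + f\right)}{f}$)
$w{\left(q{\left(-4 \right)} \right)} + m = \left(3 - \frac{3}{-4}\right) - 349 = \left(3 - - \frac{3}{4}\right) - 349 = \left(3 + \frac{3}{4}\right) - 349 = \frac{15}{4} - 349 = - \frac{1381}{4}$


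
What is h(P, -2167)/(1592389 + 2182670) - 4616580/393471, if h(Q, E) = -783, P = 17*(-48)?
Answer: -215162592173/18337978269 ≈ -11.733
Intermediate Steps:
P = -816
h(P, -2167)/(1592389 + 2182670) - 4616580/393471 = -783/(1592389 + 2182670) - 4616580/393471 = -783/3775059 - 4616580*1/393471 = -783*1/3775059 - 1538860/131157 = -29/139817 - 1538860/131157 = -215162592173/18337978269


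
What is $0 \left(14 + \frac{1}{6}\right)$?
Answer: $0$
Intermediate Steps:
$0 \left(14 + \frac{1}{6}\right) = 0 \cdot \frac{85}{6} = 0$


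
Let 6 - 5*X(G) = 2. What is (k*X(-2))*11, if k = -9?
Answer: -396/5 ≈ -79.200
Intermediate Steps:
X(G) = ⅘ (X(G) = 6/5 - ⅕*2 = 6/5 - ⅖ = ⅘)
(k*X(-2))*11 = -9*⅘*11 = -36/5*11 = -396/5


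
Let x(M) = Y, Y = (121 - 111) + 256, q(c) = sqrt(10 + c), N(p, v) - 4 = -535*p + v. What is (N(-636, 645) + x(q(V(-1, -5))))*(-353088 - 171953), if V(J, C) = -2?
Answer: -179130863175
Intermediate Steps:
N(p, v) = 4 + v - 535*p (N(p, v) = 4 + (-535*p + v) = 4 + (v - 535*p) = 4 + v - 535*p)
Y = 266 (Y = 10 + 256 = 266)
x(M) = 266
(N(-636, 645) + x(q(V(-1, -5))))*(-353088 - 171953) = ((4 + 645 - 535*(-636)) + 266)*(-353088 - 171953) = ((4 + 645 + 340260) + 266)*(-525041) = (340909 + 266)*(-525041) = 341175*(-525041) = -179130863175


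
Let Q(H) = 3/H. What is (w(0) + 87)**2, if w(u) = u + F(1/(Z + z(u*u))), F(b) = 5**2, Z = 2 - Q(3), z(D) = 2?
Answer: 12544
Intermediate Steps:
Z = 1 (Z = 2 - 3/3 = 2 - 1*1 = 2 - 1 = 1)
F(b) = 25
w(u) = 25 + u (w(u) = u + 25 = 25 + u)
(w(0) + 87)**2 = ((25 + 0) + 87)**2 = (25 + 87)**2 = 112**2 = 12544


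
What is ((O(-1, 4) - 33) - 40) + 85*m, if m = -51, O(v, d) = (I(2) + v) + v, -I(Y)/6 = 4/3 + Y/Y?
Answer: -4424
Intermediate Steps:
I(Y) = -14 (I(Y) = -6*(4/3 + Y/Y) = -6*(4*(1/3) + 1) = -6*(4/3 + 1) = -6*7/3 = -14)
O(v, d) = -14 + 2*v (O(v, d) = (-14 + v) + v = -14 + 2*v)
((O(-1, 4) - 33) - 40) + 85*m = (((-14 + 2*(-1)) - 33) - 40) + 85*(-51) = (((-14 - 2) - 33) - 40) - 4335 = ((-16 - 33) - 40) - 4335 = (-49 - 40) - 4335 = -89 - 4335 = -4424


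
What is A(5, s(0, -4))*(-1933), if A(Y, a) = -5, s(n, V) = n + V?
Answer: 9665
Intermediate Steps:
s(n, V) = V + n
A(5, s(0, -4))*(-1933) = -5*(-1933) = 9665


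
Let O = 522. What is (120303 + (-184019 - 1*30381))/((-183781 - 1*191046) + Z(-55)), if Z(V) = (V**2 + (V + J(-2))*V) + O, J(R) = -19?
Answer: 94097/367210 ≈ 0.25625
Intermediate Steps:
Z(V) = 522 + V**2 + V*(-19 + V) (Z(V) = (V**2 + (V - 19)*V) + 522 = (V**2 + (-19 + V)*V) + 522 = (V**2 + V*(-19 + V)) + 522 = 522 + V**2 + V*(-19 + V))
(120303 + (-184019 - 1*30381))/((-183781 - 1*191046) + Z(-55)) = (120303 + (-184019 - 1*30381))/((-183781 - 1*191046) + (522 - 19*(-55) + 2*(-55)**2)) = (120303 + (-184019 - 30381))/((-183781 - 191046) + (522 + 1045 + 2*3025)) = (120303 - 214400)/(-374827 + (522 + 1045 + 6050)) = -94097/(-374827 + 7617) = -94097/(-367210) = -94097*(-1/367210) = 94097/367210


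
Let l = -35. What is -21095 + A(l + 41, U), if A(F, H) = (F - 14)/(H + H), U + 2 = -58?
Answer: -316424/15 ≈ -21095.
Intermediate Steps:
U = -60 (U = -2 - 58 = -60)
A(F, H) = (-14 + F)/(2*H) (A(F, H) = (-14 + F)/((2*H)) = (-14 + F)*(1/(2*H)) = (-14 + F)/(2*H))
-21095 + A(l + 41, U) = -21095 + (1/2)*(-14 + (-35 + 41))/(-60) = -21095 + (1/2)*(-1/60)*(-14 + 6) = -21095 + (1/2)*(-1/60)*(-8) = -21095 + 1/15 = -316424/15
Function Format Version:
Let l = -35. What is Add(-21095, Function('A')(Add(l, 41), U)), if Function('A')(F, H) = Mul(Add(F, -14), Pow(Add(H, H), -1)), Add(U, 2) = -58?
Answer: Rational(-316424, 15) ≈ -21095.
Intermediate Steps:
U = -60 (U = Add(-2, -58) = -60)
Function('A')(F, H) = Mul(Rational(1, 2), Pow(H, -1), Add(-14, F)) (Function('A')(F, H) = Mul(Add(-14, F), Pow(Mul(2, H), -1)) = Mul(Add(-14, F), Mul(Rational(1, 2), Pow(H, -1))) = Mul(Rational(1, 2), Pow(H, -1), Add(-14, F)))
Add(-21095, Function('A')(Add(l, 41), U)) = Add(-21095, Mul(Rational(1, 2), Pow(-60, -1), Add(-14, Add(-35, 41)))) = Add(-21095, Mul(Rational(1, 2), Rational(-1, 60), Add(-14, 6))) = Add(-21095, Mul(Rational(1, 2), Rational(-1, 60), -8)) = Add(-21095, Rational(1, 15)) = Rational(-316424, 15)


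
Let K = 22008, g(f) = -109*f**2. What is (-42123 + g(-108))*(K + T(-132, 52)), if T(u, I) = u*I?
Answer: -19891628856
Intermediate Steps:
T(u, I) = I*u
(-42123 + g(-108))*(K + T(-132, 52)) = (-42123 - 109*(-108)**2)*(22008 + 52*(-132)) = (-42123 - 109*11664)*(22008 - 6864) = (-42123 - 1271376)*15144 = -1313499*15144 = -19891628856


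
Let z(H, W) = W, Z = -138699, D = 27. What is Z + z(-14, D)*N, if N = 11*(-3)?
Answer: -139590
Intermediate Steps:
N = -33
Z + z(-14, D)*N = -138699 + 27*(-33) = -138699 - 891 = -139590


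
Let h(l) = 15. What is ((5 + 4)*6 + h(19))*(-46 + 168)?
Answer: 8418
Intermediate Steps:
((5 + 4)*6 + h(19))*(-46 + 168) = ((5 + 4)*6 + 15)*(-46 + 168) = (9*6 + 15)*122 = (54 + 15)*122 = 69*122 = 8418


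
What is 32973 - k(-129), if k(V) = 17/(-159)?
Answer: 5242724/159 ≈ 32973.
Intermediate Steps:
k(V) = -17/159 (k(V) = 17*(-1/159) = -17/159)
32973 - k(-129) = 32973 - 1*(-17/159) = 32973 + 17/159 = 5242724/159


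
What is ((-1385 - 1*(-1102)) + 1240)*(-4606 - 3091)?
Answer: -7366029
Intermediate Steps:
((-1385 - 1*(-1102)) + 1240)*(-4606 - 3091) = ((-1385 + 1102) + 1240)*(-7697) = (-283 + 1240)*(-7697) = 957*(-7697) = -7366029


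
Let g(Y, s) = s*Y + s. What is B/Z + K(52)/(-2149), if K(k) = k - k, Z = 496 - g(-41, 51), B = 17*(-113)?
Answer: -1921/2536 ≈ -0.75749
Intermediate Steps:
g(Y, s) = s + Y*s (g(Y, s) = Y*s + s = s + Y*s)
B = -1921
Z = 2536 (Z = 496 - 51*(1 - 41) = 496 - 51*(-40) = 496 - 1*(-2040) = 496 + 2040 = 2536)
K(k) = 0
B/Z + K(52)/(-2149) = -1921/2536 + 0/(-2149) = -1921*1/2536 + 0*(-1/2149) = -1921/2536 + 0 = -1921/2536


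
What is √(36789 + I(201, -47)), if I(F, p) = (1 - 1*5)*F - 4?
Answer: √35981 ≈ 189.69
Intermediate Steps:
I(F, p) = -4 - 4*F (I(F, p) = (1 - 5)*F - 4 = -4*F - 4 = -4 - 4*F)
√(36789 + I(201, -47)) = √(36789 + (-4 - 4*201)) = √(36789 + (-4 - 804)) = √(36789 - 808) = √35981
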